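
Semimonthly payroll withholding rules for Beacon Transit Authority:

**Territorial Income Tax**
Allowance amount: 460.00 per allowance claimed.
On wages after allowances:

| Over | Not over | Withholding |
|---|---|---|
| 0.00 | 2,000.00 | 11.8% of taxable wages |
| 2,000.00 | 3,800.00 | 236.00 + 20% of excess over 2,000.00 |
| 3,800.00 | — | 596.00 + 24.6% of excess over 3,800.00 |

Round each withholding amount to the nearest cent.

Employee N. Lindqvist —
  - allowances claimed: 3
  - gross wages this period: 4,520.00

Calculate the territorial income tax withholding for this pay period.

464.00

Territorial Income Tax: taxable = 4,520.00 − 3×460.00 = 3,140.00
  236.00 + 20% × (3,140.00 − 2,000.00) = 236.00 + 20% × 1,140.00 = 464.00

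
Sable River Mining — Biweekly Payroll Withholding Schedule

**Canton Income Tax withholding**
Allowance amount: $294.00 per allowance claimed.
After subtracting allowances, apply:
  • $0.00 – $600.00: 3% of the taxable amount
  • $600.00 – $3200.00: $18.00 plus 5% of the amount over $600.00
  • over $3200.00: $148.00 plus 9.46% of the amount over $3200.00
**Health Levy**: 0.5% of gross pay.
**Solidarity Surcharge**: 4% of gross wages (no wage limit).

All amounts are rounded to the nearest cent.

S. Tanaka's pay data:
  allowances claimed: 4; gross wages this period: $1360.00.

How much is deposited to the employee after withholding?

Canton Income Tax: taxable = $1360.00 − 4×$294.00 = $184.00
  3% × $184.00 = $5.52
Health Levy: 0.5% × $1360.00 = $6.80
Solidarity Surcharge: 4% × $1360.00 = $54.40
Total withheld: $5.52 + $6.80 + $54.40 = $66.72
Net pay: $1360.00 − $66.72 = $1293.28

$1293.28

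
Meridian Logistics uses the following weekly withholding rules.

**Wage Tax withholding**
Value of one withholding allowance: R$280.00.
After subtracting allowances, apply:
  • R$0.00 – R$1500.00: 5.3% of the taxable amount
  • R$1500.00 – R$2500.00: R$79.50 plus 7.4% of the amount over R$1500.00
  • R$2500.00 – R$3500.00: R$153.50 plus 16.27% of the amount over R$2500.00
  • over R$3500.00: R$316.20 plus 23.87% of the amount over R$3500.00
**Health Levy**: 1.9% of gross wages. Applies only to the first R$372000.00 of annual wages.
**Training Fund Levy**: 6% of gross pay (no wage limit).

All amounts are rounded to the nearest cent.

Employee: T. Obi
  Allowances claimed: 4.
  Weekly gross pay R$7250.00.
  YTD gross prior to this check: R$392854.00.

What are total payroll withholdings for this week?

Wage Tax: taxable = R$7250.00 − 4×R$280.00 = R$6130.00
  R$316.20 + 23.87% × (R$6130.00 − R$3500.00) = R$316.20 + 23.87% × R$2630.00 = R$943.98
Health Levy: YTD R$392854.00 ≥ cap R$372000.00 → R$0.00
Training Fund Levy: 6% × R$7250.00 = R$435.00
Total: R$943.98 + R$0.00 + R$435.00 = R$1378.98

R$1378.98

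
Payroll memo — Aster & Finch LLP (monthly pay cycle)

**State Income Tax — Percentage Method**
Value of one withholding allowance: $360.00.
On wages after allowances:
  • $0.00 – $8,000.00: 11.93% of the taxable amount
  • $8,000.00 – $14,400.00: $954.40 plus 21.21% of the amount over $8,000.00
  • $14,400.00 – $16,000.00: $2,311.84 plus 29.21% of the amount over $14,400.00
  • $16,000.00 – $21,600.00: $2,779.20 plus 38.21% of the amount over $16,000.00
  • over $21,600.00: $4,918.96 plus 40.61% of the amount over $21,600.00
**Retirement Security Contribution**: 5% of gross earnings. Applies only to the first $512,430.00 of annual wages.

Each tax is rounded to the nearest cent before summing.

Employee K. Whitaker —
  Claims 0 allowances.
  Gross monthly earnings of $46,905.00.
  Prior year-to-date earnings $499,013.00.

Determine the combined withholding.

State Income Tax: taxable = $46,905.00
  $4,918.96 + 40.61% × ($46,905.00 − $21,600.00) = $4,918.96 + 40.61% × $25,305.00 = $15,195.32
Retirement Security Contribution: cap $512,430.00 − YTD $499,013.00 = $13,417.00 subject; 5% × $13,417.00 = $670.85
Total: $15,195.32 + $670.85 = $15,866.17

$15,866.17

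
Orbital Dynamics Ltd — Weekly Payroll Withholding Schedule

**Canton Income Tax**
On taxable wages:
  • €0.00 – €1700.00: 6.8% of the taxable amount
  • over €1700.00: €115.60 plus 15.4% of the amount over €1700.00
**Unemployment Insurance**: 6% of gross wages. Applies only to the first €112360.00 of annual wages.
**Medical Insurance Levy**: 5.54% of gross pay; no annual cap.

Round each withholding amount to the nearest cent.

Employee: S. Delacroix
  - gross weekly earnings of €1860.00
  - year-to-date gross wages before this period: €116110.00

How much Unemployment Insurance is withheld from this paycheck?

Unemployment Insurance: YTD €116110.00 ≥ cap €112360.00 → €0.00

€0.00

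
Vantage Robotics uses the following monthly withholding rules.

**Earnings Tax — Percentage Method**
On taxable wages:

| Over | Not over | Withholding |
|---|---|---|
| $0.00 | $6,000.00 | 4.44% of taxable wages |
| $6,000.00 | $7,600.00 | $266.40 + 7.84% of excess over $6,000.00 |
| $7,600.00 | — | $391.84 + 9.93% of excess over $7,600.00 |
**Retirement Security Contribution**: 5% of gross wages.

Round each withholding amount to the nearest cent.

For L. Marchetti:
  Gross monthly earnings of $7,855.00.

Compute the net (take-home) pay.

Earnings Tax: taxable = $7,855.00
  $391.84 + 9.93% × ($7,855.00 − $7,600.00) = $391.84 + 9.93% × $255.00 = $417.16
Retirement Security Contribution: 5% × $7,855.00 = $392.75
Total withheld: $417.16 + $392.75 = $809.91
Net pay: $7,855.00 − $809.91 = $7,045.09

$7,045.09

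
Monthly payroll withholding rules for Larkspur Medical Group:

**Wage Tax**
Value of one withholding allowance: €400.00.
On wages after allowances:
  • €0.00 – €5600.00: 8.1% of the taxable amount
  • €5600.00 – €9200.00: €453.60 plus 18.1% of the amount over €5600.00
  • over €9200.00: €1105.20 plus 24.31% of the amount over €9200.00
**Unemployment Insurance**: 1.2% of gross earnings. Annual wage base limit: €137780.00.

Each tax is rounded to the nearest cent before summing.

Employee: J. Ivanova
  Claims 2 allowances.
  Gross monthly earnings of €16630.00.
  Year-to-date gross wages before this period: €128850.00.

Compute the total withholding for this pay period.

Wage Tax: taxable = €16630.00 − 2×€400.00 = €15830.00
  €1105.20 + 24.31% × (€15830.00 − €9200.00) = €1105.20 + 24.31% × €6630.00 = €2716.95
Unemployment Insurance: cap €137780.00 − YTD €128850.00 = €8930.00 subject; 1.2% × €8930.00 = €107.16
Total: €2716.95 + €107.16 = €2824.11

€2824.11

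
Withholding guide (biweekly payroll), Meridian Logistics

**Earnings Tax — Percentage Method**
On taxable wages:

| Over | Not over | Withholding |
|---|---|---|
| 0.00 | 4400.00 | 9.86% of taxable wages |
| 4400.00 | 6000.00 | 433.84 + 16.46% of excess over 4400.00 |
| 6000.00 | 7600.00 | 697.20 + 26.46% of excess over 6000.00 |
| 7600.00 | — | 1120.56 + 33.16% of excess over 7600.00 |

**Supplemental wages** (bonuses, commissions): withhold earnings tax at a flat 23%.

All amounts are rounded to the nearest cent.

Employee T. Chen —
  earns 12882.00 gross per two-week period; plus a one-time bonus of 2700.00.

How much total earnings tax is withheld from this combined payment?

3493.07

Earnings Tax: taxable = 12882.00
  1120.56 + 33.16% × (12882.00 − 7600.00) = 1120.56 + 33.16% × 5282.00 = 2872.07
Supplemental (23% flat on bonus): 23% × 2700.00 = 621.00
Total earnings tax: 2872.07 + 621.00 = 3493.07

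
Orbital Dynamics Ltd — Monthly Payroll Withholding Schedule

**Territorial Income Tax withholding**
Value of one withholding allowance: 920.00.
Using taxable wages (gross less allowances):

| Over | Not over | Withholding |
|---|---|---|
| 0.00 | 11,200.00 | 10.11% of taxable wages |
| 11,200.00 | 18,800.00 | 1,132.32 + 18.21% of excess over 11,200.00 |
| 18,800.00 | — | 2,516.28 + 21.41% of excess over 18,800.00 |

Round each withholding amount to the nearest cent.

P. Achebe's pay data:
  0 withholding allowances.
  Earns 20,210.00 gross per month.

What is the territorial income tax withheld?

Territorial Income Tax: taxable = 20,210.00
  2,516.28 + 21.41% × (20,210.00 − 18,800.00) = 2,516.28 + 21.41% × 1,410.00 = 2,818.16

2,818.16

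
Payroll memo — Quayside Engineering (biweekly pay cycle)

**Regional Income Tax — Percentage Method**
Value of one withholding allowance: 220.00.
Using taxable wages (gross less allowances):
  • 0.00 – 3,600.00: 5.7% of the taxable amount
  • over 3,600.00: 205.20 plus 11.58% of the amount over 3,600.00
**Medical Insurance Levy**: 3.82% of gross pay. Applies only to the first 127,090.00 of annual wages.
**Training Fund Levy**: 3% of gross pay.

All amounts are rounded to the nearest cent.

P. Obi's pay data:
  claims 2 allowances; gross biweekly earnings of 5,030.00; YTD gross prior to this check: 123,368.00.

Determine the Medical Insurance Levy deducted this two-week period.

Medical Insurance Levy: cap 127,090.00 − YTD 123,368.00 = 3,722.00 subject; 3.82% × 3,722.00 = 142.18

142.18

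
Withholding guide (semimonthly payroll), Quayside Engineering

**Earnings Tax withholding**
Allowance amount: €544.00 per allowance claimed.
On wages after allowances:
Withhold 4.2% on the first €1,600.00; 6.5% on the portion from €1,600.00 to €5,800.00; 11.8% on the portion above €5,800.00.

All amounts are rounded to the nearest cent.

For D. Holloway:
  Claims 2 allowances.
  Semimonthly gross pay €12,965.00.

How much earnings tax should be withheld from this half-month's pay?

Earnings Tax: taxable = €12,965.00 − 2×€544.00 = €11,877.00
  €340.20 + 11.8% × (€11,877.00 − €5,800.00) = €340.20 + 11.8% × €6,077.00 = €1,057.29

€1,057.29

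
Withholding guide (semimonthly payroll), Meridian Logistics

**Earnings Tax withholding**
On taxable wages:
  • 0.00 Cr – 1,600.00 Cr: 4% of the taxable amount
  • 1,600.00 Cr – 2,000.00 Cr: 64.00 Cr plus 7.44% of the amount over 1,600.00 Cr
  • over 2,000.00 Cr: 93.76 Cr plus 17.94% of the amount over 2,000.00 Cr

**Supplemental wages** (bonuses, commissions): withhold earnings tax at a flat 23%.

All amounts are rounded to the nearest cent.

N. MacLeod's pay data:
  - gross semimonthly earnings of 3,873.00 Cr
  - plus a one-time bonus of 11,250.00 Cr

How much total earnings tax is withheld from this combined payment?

Earnings Tax: taxable = 3,873.00 Cr
  93.76 Cr + 17.94% × (3,873.00 Cr − 2,000.00 Cr) = 93.76 Cr + 17.94% × 1,873.00 Cr = 429.78 Cr
Supplemental (23% flat on bonus): 23% × 11,250.00 Cr = 2,587.50 Cr
Total earnings tax: 429.78 Cr + 2,587.50 Cr = 3,017.28 Cr

3,017.28 Cr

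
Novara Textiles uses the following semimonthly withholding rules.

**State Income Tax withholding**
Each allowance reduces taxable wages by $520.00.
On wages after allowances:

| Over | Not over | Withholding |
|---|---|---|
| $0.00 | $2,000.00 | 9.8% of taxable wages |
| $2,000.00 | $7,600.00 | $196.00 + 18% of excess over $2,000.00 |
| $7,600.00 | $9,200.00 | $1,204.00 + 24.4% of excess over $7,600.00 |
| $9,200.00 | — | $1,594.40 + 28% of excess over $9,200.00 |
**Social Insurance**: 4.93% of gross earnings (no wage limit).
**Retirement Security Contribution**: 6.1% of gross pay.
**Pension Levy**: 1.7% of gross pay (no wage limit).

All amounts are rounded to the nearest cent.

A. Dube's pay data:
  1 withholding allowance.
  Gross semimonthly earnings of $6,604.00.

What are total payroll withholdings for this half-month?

State Income Tax: taxable = $6,604.00 − 1×$520.00 = $6,084.00
  $196.00 + 18% × ($6,084.00 − $2,000.00) = $196.00 + 18% × $4,084.00 = $931.12
Social Insurance: 4.93% × $6,604.00 = $325.58
Retirement Security Contribution: 6.1% × $6,604.00 = $402.84
Pension Levy: 1.7% × $6,604.00 = $112.27
Total: $931.12 + $325.58 + $402.84 + $112.27 = $1,771.81

$1,771.81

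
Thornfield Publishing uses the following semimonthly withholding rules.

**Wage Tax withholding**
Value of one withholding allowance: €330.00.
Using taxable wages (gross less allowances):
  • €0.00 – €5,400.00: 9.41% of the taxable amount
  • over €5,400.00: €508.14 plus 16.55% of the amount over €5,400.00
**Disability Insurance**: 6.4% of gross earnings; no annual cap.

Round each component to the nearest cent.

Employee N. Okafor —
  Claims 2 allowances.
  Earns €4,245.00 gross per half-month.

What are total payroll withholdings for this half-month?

€609.03

Wage Tax: taxable = €4,245.00 − 2×€330.00 = €3,585.00
  9.41% × €3,585.00 = €337.35
Disability Insurance: 6.4% × €4,245.00 = €271.68
Total: €337.35 + €271.68 = €609.03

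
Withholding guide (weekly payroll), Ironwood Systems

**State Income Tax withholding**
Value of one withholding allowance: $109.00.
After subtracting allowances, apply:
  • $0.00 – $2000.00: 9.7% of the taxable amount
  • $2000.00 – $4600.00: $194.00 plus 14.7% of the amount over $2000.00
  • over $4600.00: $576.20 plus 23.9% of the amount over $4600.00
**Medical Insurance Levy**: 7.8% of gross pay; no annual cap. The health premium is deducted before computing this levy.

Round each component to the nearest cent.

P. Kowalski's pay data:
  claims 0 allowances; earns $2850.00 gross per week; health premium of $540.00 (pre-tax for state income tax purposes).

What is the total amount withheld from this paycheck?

$419.75

State Income Tax: taxable = $2850.00 − $540.00 = $2310.00
  $194.00 + 14.7% × ($2310.00 − $2000.00) = $194.00 + 14.7% × $310.00 = $239.57
Medical Insurance Levy: 7.8% × $2310.00 = $180.18
Total: $239.57 + $180.18 = $419.75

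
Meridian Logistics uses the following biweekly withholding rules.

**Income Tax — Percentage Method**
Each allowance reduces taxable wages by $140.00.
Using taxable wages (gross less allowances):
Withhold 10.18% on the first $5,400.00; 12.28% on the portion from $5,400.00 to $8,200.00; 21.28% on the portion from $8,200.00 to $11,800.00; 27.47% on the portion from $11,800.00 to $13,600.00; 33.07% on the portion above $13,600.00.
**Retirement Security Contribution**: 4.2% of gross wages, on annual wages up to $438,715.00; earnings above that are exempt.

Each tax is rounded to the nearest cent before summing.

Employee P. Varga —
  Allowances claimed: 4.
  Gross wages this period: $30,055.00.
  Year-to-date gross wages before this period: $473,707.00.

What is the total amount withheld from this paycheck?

Income Tax: taxable = $30,055.00 − 4×$140.00 = $29,495.00
  $2,154.10 + 33.07% × ($29,495.00 − $13,600.00) = $2,154.10 + 33.07% × $15,895.00 = $7,410.58
Retirement Security Contribution: YTD $473,707.00 ≥ cap $438,715.00 → $0.00
Total: $7,410.58 + $0.00 = $7,410.58

$7,410.58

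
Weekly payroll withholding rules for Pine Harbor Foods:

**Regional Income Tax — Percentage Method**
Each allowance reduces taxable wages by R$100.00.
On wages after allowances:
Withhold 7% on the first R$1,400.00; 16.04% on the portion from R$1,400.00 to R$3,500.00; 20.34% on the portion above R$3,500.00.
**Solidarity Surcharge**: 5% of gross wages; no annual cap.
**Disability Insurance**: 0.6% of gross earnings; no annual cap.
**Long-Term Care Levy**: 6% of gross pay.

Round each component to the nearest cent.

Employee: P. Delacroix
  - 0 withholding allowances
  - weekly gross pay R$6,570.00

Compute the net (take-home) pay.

Regional Income Tax: taxable = R$6,570.00
  R$434.84 + 20.34% × (R$6,570.00 − R$3,500.00) = R$434.84 + 20.34% × R$3,070.00 = R$1,059.28
Solidarity Surcharge: 5% × R$6,570.00 = R$328.50
Disability Insurance: 0.6% × R$6,570.00 = R$39.42
Long-Term Care Levy: 6% × R$6,570.00 = R$394.20
Total withheld: R$1,059.28 + R$328.50 + R$39.42 + R$394.20 = R$1,821.40
Net pay: R$6,570.00 − R$1,821.40 = R$4,748.60

R$4,748.60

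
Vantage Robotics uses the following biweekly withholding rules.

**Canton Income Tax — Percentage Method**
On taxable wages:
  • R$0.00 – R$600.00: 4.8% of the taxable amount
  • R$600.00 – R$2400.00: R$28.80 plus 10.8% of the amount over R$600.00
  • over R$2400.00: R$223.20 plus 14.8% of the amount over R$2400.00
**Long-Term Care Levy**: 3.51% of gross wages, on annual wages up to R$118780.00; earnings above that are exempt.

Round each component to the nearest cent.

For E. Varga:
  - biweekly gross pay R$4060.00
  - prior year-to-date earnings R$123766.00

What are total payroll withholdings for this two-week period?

Canton Income Tax: taxable = R$4060.00
  R$223.20 + 14.8% × (R$4060.00 − R$2400.00) = R$223.20 + 14.8% × R$1660.00 = R$468.88
Long-Term Care Levy: YTD R$123766.00 ≥ cap R$118780.00 → R$0.00
Total: R$468.88 + R$0.00 = R$468.88

R$468.88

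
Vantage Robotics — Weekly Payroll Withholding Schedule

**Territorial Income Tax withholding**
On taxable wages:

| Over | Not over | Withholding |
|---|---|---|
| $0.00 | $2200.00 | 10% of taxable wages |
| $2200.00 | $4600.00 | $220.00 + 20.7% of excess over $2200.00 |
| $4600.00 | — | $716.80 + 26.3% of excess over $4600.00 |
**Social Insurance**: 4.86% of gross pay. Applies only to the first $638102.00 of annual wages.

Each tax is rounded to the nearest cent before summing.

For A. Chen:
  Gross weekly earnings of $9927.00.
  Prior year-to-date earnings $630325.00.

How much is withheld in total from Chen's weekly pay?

Territorial Income Tax: taxable = $9927.00
  $716.80 + 26.3% × ($9927.00 − $4600.00) = $716.80 + 26.3% × $5327.00 = $2117.80
Social Insurance: cap $638102.00 − YTD $630325.00 = $7777.00 subject; 4.86% × $7777.00 = $377.96
Total: $2117.80 + $377.96 = $2495.76

$2495.76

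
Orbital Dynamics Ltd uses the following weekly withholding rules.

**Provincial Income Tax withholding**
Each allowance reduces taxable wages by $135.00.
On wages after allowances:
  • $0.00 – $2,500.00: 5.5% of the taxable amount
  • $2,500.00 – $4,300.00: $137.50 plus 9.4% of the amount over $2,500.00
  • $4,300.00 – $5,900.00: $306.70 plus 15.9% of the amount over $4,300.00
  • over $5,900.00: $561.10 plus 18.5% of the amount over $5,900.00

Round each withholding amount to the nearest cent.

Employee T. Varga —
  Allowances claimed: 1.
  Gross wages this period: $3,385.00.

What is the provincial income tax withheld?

Provincial Income Tax: taxable = $3,385.00 − 1×$135.00 = $3,250.00
  $137.50 + 9.4% × ($3,250.00 − $2,500.00) = $137.50 + 9.4% × $750.00 = $208.00

$208.00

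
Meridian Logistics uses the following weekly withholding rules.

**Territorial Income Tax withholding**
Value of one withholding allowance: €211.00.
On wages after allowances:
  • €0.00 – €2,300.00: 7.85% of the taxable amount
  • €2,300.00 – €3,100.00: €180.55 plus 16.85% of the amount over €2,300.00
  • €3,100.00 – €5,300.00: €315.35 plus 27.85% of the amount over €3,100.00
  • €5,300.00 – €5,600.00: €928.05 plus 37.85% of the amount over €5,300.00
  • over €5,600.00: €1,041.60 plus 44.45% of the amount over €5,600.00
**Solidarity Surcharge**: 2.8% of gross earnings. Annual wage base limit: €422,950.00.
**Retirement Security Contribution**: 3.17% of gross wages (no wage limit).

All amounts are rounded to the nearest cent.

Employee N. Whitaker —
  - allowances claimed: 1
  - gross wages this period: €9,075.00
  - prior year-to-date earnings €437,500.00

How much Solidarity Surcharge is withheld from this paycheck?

€0.00

Solidarity Surcharge: YTD €437,500.00 ≥ cap €422,950.00 → €0.00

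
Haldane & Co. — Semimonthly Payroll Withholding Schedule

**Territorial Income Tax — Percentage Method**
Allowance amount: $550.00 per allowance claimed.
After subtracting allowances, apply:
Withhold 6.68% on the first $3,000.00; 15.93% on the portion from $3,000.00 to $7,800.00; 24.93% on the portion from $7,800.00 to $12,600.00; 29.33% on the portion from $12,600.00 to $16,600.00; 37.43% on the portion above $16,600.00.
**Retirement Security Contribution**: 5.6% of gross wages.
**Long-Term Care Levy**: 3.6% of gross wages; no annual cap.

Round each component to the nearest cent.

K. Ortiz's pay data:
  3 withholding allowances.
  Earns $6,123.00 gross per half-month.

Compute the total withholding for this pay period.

$998.37

Territorial Income Tax: taxable = $6,123.00 − 3×$550.00 = $4,473.00
  $200.40 + 15.93% × ($4,473.00 − $3,000.00) = $200.40 + 15.93% × $1,473.00 = $435.05
Retirement Security Contribution: 5.6% × $6,123.00 = $342.89
Long-Term Care Levy: 3.6% × $6,123.00 = $220.43
Total: $435.05 + $342.89 + $220.43 = $998.37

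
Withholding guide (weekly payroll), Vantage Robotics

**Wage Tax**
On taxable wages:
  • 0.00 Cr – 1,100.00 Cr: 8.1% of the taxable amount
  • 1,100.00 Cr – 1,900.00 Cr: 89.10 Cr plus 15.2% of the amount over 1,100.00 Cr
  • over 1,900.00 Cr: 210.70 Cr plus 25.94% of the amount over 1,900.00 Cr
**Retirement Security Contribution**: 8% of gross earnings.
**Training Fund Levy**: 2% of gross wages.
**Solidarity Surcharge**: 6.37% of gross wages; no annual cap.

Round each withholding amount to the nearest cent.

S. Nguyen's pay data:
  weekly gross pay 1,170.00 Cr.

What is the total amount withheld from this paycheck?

Wage Tax: taxable = 1,170.00 Cr
  89.10 Cr + 15.2% × (1,170.00 Cr − 1,100.00 Cr) = 89.10 Cr + 15.2% × 70.00 Cr = 99.74 Cr
Retirement Security Contribution: 8% × 1,170.00 Cr = 93.60 Cr
Training Fund Levy: 2% × 1,170.00 Cr = 23.40 Cr
Solidarity Surcharge: 6.37% × 1,170.00 Cr = 74.53 Cr
Total: 99.74 Cr + 93.60 Cr + 23.40 Cr + 74.53 Cr = 291.27 Cr

291.27 Cr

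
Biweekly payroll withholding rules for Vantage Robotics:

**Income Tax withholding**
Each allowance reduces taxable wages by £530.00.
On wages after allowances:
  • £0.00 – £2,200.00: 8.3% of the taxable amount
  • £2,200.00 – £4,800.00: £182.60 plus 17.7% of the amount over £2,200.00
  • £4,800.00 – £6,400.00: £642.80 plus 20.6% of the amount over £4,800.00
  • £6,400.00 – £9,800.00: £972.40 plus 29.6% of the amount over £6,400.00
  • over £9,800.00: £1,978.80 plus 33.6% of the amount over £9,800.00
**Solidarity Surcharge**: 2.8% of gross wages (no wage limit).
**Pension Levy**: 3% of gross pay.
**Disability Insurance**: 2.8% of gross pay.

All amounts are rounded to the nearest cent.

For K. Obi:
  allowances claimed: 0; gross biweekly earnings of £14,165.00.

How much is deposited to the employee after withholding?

£9,501.37

Income Tax: taxable = £14,165.00
  £1,978.80 + 33.6% × (£14,165.00 − £9,800.00) = £1,978.80 + 33.6% × £4,365.00 = £3,445.44
Solidarity Surcharge: 2.8% × £14,165.00 = £396.62
Pension Levy: 3% × £14,165.00 = £424.95
Disability Insurance: 2.8% × £14,165.00 = £396.62
Total withheld: £3,445.44 + £396.62 + £424.95 + £396.62 = £4,663.63
Net pay: £14,165.00 − £4,663.63 = £9,501.37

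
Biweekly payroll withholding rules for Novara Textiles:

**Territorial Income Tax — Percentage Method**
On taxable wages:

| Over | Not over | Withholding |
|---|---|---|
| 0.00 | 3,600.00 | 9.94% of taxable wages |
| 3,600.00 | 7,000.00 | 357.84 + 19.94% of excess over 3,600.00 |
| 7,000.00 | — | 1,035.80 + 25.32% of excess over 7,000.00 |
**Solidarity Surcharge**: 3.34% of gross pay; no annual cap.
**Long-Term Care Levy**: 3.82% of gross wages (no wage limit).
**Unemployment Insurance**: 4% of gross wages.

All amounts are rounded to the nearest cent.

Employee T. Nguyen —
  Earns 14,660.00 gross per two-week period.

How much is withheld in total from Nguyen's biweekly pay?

4,611.36

Territorial Income Tax: taxable = 14,660.00
  1,035.80 + 25.32% × (14,660.00 − 7,000.00) = 1,035.80 + 25.32% × 7,660.00 = 2,975.31
Solidarity Surcharge: 3.34% × 14,660.00 = 489.64
Long-Term Care Levy: 3.82% × 14,660.00 = 560.01
Unemployment Insurance: 4% × 14,660.00 = 586.40
Total: 2,975.31 + 489.64 + 560.01 + 586.40 = 4,611.36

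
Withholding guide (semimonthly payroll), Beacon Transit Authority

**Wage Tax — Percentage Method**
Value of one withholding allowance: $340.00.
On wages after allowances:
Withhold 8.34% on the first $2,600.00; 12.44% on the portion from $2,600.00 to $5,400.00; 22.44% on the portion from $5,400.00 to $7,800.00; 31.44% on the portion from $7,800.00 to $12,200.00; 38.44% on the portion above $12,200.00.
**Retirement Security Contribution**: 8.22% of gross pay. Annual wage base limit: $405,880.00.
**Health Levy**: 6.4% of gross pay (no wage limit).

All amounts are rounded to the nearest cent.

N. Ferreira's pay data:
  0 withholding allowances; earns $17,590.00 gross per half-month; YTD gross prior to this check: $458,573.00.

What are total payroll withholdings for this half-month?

Wage Tax: taxable = $17,590.00
  $2,487.08 + 38.44% × ($17,590.00 − $12,200.00) = $2,487.08 + 38.44% × $5,390.00 = $4,559.00
Retirement Security Contribution: YTD $458,573.00 ≥ cap $405,880.00 → $0.00
Health Levy: 6.4% × $17,590.00 = $1,125.76
Total: $4,559.00 + $0.00 + $1,125.76 = $5,684.76

$5,684.76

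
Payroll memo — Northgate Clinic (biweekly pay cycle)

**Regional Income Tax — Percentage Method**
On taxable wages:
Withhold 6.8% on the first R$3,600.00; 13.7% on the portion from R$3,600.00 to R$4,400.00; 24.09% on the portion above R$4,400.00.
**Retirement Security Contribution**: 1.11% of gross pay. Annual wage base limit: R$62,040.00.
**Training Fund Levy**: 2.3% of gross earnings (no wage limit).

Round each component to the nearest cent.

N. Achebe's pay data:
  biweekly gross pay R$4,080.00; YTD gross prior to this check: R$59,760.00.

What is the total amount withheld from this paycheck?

R$429.71

Regional Income Tax: taxable = R$4,080.00
  R$244.80 + 13.7% × (R$4,080.00 − R$3,600.00) = R$244.80 + 13.7% × R$480.00 = R$310.56
Retirement Security Contribution: cap R$62,040.00 − YTD R$59,760.00 = R$2,280.00 subject; 1.11% × R$2,280.00 = R$25.31
Training Fund Levy: 2.3% × R$4,080.00 = R$93.84
Total: R$310.56 + R$25.31 + R$93.84 = R$429.71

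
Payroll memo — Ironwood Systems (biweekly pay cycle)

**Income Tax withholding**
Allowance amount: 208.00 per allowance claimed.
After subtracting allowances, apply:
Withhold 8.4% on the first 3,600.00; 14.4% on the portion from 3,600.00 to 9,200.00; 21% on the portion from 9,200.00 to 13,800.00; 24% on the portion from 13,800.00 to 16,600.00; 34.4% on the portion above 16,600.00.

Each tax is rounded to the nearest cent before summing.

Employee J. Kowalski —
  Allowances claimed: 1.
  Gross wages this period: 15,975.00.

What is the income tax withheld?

2,546.88

Income Tax: taxable = 15,975.00 − 1×208.00 = 15,767.00
  2,074.80 + 24% × (15,767.00 − 13,800.00) = 2,074.80 + 24% × 1,967.00 = 2,546.88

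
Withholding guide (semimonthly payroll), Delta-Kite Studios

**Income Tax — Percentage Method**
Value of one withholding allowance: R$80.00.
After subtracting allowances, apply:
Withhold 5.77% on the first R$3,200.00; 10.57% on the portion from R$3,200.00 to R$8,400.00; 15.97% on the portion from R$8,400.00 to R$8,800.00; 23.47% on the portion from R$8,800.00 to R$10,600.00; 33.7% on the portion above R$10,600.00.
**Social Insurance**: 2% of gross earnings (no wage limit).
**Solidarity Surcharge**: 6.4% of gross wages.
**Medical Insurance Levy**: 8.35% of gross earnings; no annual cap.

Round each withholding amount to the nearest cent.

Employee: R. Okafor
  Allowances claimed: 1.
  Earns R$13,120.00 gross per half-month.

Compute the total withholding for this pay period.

Income Tax: taxable = R$13,120.00 − 1×R$80.00 = R$13,040.00
  R$1,220.62 + 33.7% × (R$13,040.00 − R$10,600.00) = R$1,220.62 + 33.7% × R$2,440.00 = R$2,042.90
Social Insurance: 2% × R$13,120.00 = R$262.40
Solidarity Surcharge: 6.4% × R$13,120.00 = R$839.68
Medical Insurance Levy: 8.35% × R$13,120.00 = R$1,095.52
Total: R$2,042.90 + R$262.40 + R$839.68 + R$1,095.52 = R$4,240.50

R$4,240.50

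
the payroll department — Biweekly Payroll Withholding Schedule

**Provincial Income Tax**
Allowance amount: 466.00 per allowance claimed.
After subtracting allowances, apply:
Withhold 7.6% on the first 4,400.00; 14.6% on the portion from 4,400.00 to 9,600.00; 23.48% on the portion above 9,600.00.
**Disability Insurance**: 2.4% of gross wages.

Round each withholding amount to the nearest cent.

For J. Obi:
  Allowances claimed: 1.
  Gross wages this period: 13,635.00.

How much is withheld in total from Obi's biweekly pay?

2,258.84

Provincial Income Tax: taxable = 13,635.00 − 1×466.00 = 13,169.00
  1,093.60 + 23.48% × (13,169.00 − 9,600.00) = 1,093.60 + 23.48% × 3,569.00 = 1,931.60
Disability Insurance: 2.4% × 13,635.00 = 327.24
Total: 1,931.60 + 327.24 = 2,258.84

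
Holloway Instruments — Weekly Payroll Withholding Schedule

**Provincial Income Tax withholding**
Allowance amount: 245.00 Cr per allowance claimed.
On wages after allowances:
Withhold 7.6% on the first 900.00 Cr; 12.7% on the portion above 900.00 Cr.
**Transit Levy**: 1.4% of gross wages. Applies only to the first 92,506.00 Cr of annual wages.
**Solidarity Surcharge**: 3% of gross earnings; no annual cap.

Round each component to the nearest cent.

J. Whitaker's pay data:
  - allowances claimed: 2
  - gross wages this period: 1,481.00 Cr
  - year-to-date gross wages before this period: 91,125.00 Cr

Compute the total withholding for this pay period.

Provincial Income Tax: taxable = 1,481.00 Cr − 2×245.00 Cr = 991.00 Cr
  68.40 Cr + 12.7% × (991.00 Cr − 900.00 Cr) = 68.40 Cr + 12.7% × 91.00 Cr = 79.96 Cr
Transit Levy: cap 92,506.00 Cr − YTD 91,125.00 Cr = 1,381.00 Cr subject; 1.4% × 1,381.00 Cr = 19.33 Cr
Solidarity Surcharge: 3% × 1,481.00 Cr = 44.43 Cr
Total: 79.96 Cr + 19.33 Cr + 44.43 Cr = 143.72 Cr

143.72 Cr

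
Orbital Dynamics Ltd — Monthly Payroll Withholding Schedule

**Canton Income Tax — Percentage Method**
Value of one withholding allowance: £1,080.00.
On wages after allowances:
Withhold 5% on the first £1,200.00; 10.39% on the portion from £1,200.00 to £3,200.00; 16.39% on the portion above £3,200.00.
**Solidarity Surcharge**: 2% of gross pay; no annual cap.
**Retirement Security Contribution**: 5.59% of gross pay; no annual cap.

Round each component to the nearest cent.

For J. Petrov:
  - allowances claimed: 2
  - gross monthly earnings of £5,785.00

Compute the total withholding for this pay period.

£776.54

Canton Income Tax: taxable = £5,785.00 − 2×£1,080.00 = £3,625.00
  £267.80 + 16.39% × (£3,625.00 − £3,200.00) = £267.80 + 16.39% × £425.00 = £337.46
Solidarity Surcharge: 2% × £5,785.00 = £115.70
Retirement Security Contribution: 5.59% × £5,785.00 = £323.38
Total: £337.46 + £115.70 + £323.38 = £776.54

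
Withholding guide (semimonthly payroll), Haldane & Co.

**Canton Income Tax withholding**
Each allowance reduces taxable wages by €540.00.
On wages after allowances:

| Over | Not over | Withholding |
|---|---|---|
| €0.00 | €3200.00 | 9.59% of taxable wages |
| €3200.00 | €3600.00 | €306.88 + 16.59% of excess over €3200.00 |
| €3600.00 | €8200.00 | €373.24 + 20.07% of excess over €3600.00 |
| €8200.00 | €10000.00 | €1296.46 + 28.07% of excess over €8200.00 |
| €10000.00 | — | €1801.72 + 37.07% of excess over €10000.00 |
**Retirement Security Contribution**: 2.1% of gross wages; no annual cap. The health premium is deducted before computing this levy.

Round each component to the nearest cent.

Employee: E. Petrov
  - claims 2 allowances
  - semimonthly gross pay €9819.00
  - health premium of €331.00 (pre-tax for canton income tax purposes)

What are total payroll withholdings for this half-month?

€1554.10

Canton Income Tax: taxable = €9819.00 − €331.00 − 2×€540.00 = €8408.00
  €1296.46 + 28.07% × (€8408.00 − €8200.00) = €1296.46 + 28.07% × €208.00 = €1354.85
Retirement Security Contribution: 2.1% × €9488.00 = €199.25
Total: €1354.85 + €199.25 = €1554.10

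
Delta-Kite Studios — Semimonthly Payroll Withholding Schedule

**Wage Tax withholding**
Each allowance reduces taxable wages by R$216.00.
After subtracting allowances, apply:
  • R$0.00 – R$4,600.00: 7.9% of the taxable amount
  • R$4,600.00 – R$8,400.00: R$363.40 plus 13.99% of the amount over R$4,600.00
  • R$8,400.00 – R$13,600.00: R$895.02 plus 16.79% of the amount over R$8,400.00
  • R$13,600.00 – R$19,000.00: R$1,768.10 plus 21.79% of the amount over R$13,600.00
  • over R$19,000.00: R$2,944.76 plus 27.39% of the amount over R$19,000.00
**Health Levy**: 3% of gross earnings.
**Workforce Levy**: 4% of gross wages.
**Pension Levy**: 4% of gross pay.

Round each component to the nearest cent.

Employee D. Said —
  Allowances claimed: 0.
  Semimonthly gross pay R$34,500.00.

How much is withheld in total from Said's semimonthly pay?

R$10,985.21

Wage Tax: taxable = R$34,500.00
  R$2,944.76 + 27.39% × (R$34,500.00 − R$19,000.00) = R$2,944.76 + 27.39% × R$15,500.00 = R$7,190.21
Health Levy: 3% × R$34,500.00 = R$1,035.00
Workforce Levy: 4% × R$34,500.00 = R$1,380.00
Pension Levy: 4% × R$34,500.00 = R$1,380.00
Total: R$7,190.21 + R$1,035.00 + R$1,380.00 + R$1,380.00 = R$10,985.21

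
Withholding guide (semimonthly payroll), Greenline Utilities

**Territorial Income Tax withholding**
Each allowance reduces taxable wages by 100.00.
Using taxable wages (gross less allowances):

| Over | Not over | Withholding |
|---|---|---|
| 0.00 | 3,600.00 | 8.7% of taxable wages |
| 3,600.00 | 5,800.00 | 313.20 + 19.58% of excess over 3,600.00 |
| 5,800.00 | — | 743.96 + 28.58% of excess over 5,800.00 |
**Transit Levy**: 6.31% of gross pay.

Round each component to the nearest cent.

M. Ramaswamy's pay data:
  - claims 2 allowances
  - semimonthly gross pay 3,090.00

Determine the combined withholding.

Territorial Income Tax: taxable = 3,090.00 − 2×100.00 = 2,890.00
  8.7% × 2,890.00 = 251.43
Transit Levy: 6.31% × 3,090.00 = 194.98
Total: 251.43 + 194.98 = 446.41

446.41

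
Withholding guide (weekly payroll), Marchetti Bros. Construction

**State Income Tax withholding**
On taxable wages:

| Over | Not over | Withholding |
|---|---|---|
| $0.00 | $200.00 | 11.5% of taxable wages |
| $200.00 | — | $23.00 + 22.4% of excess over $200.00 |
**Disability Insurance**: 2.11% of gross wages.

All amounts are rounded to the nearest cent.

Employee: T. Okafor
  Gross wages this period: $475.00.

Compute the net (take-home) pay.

$380.38

State Income Tax: taxable = $475.00
  $23.00 + 22.4% × ($475.00 − $200.00) = $23.00 + 22.4% × $275.00 = $84.60
Disability Insurance: 2.11% × $475.00 = $10.02
Total withheld: $84.60 + $10.02 = $94.62
Net pay: $475.00 − $94.62 = $380.38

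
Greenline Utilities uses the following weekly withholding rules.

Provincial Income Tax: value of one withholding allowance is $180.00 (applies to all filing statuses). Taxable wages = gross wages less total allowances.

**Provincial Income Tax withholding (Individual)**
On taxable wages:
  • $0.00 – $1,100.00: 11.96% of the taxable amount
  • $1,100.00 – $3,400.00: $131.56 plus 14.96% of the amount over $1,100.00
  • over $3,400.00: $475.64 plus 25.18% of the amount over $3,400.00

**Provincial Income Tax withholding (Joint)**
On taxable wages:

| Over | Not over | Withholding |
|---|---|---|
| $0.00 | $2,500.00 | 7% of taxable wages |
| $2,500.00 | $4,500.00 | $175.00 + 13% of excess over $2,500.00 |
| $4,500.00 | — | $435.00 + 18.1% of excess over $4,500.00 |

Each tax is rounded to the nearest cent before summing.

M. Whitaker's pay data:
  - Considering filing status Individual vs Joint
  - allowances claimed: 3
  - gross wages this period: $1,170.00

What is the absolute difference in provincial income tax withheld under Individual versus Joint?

$31.25

Provincial Income Tax (Individual): taxable = $1,170.00 − 3×$180.00 = $630.00
  11.96% × $630.00 = $75.35
Provincial Income Tax (Joint): taxable = $1,170.00 − 3×$180.00 = $630.00
  7% × $630.00 = $44.10
Difference: |$75.35 − $44.10| = $31.25 (higher under Individual)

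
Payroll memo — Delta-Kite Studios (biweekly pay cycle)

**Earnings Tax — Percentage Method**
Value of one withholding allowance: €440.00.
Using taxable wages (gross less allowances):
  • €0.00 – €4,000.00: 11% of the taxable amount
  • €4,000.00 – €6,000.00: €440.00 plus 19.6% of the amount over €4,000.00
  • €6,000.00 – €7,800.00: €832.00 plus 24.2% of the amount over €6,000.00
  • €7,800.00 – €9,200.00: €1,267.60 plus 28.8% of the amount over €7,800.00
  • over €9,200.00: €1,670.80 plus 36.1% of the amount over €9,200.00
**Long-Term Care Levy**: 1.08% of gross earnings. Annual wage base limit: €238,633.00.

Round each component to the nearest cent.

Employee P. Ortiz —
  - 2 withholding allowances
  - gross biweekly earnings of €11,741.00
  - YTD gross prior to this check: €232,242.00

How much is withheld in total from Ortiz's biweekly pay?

Earnings Tax: taxable = €11,741.00 − 2×€440.00 = €10,861.00
  €1,670.80 + 36.1% × (€10,861.00 − €9,200.00) = €1,670.80 + 36.1% × €1,661.00 = €2,270.42
Long-Term Care Levy: cap €238,633.00 − YTD €232,242.00 = €6,391.00 subject; 1.08% × €6,391.00 = €69.02
Total: €2,270.42 + €69.02 = €2,339.44

€2,339.44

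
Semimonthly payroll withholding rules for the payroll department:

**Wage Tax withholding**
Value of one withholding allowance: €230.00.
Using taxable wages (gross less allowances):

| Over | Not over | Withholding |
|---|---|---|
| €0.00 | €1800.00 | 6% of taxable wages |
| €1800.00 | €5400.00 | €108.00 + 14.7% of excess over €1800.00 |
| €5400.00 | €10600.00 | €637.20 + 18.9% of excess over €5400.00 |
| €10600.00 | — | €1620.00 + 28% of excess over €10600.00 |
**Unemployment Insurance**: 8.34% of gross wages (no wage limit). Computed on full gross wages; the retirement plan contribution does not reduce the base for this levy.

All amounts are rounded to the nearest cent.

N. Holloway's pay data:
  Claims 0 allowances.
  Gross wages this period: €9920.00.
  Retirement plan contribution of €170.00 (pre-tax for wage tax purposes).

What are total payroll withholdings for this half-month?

Wage Tax: taxable = €9920.00 − €170.00 = €9750.00
  €637.20 + 18.9% × (€9750.00 − €5400.00) = €637.20 + 18.9% × €4350.00 = €1459.35
Unemployment Insurance: 8.34% × €9920.00 = €827.33
Total: €1459.35 + €827.33 = €2286.68

€2286.68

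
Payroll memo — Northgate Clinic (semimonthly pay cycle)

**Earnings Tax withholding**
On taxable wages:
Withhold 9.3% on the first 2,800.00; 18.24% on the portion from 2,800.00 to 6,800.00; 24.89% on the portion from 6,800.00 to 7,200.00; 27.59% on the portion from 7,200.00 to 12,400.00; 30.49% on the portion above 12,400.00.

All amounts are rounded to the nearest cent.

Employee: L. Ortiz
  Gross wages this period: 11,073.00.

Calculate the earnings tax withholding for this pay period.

Earnings Tax: taxable = 11,073.00
  1,089.56 + 27.59% × (11,073.00 − 7,200.00) = 1,089.56 + 27.59% × 3,873.00 = 2,158.12

2,158.12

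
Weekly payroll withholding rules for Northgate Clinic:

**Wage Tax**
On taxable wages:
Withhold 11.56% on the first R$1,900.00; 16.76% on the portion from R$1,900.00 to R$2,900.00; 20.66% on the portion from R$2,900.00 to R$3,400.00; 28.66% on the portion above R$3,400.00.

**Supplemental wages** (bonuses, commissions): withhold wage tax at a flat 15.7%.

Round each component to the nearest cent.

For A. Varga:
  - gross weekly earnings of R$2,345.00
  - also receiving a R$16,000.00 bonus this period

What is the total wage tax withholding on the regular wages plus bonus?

Wage Tax: taxable = R$2,345.00
  R$219.64 + 16.76% × (R$2,345.00 − R$1,900.00) = R$219.64 + 16.76% × R$445.00 = R$294.22
Supplemental (15.7% flat on bonus): 15.7% × R$16,000.00 = R$2,512.00
Total wage tax: R$294.22 + R$2,512.00 = R$2,806.22

R$2,806.22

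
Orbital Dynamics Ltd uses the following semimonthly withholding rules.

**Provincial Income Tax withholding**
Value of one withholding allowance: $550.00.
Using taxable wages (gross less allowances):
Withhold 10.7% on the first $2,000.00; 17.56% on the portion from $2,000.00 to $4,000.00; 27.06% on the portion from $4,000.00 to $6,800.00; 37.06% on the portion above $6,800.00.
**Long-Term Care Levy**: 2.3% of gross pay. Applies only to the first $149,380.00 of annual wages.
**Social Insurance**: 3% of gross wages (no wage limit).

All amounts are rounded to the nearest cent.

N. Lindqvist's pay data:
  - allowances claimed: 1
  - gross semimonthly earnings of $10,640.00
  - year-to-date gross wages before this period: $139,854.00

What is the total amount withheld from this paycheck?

Provincial Income Tax: taxable = $10,640.00 − 1×$550.00 = $10,090.00
  $1,322.88 + 37.06% × ($10,090.00 − $6,800.00) = $1,322.88 + 37.06% × $3,290.00 = $2,542.15
Long-Term Care Levy: cap $149,380.00 − YTD $139,854.00 = $9,526.00 subject; 2.3% × $9,526.00 = $219.10
Social Insurance: 3% × $10,640.00 = $319.20
Total: $2,542.15 + $219.10 + $319.20 = $3,080.45

$3,080.45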